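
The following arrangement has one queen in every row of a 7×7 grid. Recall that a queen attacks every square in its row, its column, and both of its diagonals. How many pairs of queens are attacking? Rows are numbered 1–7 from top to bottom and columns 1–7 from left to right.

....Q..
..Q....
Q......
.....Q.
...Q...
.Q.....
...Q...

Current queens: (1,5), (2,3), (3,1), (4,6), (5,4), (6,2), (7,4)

1

Same column: (5,4)–(7,4) (column 4).
Total attacking pairs: 1.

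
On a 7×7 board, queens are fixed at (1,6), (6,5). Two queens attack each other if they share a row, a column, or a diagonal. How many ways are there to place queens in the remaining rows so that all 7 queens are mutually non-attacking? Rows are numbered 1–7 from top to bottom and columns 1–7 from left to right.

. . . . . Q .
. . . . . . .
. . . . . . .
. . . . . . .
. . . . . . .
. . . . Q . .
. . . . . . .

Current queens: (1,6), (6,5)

3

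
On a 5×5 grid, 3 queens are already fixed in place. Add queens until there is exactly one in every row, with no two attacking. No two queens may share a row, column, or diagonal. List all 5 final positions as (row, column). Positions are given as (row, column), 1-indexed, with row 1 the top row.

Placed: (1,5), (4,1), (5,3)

Row 2: attacked by (1,5)→{4,5}; (4,1)→{1,3}; (5,3)→{3}. Safe: 2. Place at column 2.
Row 3: attacked by (1,5)→{3,5}; (2,2)→{1,2,3}; (4,1)→{1,2}; (5,3)→{1,3,5}. Safe: 4. Place at column 4.
Columns [5, 2, 4, 1, 3], r−c [-4, 0, -1, 3, 2], r+c [6, 4, 7, 5, 8] are all distinct, so no two queens attack.

(1,5) (2,2) (3,4) (4,1) (5,3)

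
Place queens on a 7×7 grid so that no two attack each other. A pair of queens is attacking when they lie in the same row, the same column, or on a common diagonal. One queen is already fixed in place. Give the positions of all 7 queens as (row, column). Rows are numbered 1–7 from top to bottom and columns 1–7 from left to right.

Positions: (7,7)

(1,5) (2,3) (3,1) (4,6) (5,4) (6,2) (7,7)

Row 1: attacked by (7,7)→{1,7}. Safe: 2, 3, 4, 5, 6. Place at column 5.
Row 2: attacked by (1,5)→{4,5,6}; (7,7)→{2,7}. Safe: 1, 3. Place at column 3.
Row 3: attacked by (1,5)→{3,5,7}; (2,3)→{2,3,4}; (7,7)→{3,7}. Safe: 1, 6. Place at column 1.
Row 4: attacked by (1,5)→{2,5}; (2,3)→{1,3,5}; (3,1)→{1,2}; (7,7)→{4,7}. Safe: 6. Place at column 6.
Row 5: attacked by (1,5)→{1,5}; (2,3)→{3,6}; (3,1)→{1,3}; (4,6)→{5,6,7}; (7,7)→{5,7}. Safe: 2, 4. Place at column 4.
Row 6: attacked by (1,5)→{5}; (2,3)→{3,7}; (3,1)→{1,4}; (4,6)→{4,6}; (5,4)→{3,4,5}; (7,7)→{6,7}. Safe: 2. Place at column 2.
Columns [5, 3, 1, 6, 4, 2, 7], r−c [-4, -1, 2, -2, 1, 4, 0], r+c [6, 5, 4, 10, 9, 8, 14] are all distinct, so no two queens attack.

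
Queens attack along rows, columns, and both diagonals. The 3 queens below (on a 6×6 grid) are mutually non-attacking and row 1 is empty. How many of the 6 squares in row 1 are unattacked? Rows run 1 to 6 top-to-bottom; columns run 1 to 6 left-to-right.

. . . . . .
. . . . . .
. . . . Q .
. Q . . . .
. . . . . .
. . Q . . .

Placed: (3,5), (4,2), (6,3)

3

(3,5) attacks row 1 at column 5 and diagonals 3.
(4,2) attacks row 1 at column 2 and diagonals 5.
(6,3) attacks row 1 at column 3.
Attacked columns: {2, 3, 5}. Safe: {1, 4, 6}.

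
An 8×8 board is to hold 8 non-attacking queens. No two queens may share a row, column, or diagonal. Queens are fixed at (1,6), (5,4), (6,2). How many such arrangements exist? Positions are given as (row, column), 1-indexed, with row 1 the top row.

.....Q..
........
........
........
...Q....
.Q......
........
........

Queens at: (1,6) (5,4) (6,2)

Branch on row 2: col 3 → 1; col 8 → 0.
Sum: 1 + 0 = 1.

1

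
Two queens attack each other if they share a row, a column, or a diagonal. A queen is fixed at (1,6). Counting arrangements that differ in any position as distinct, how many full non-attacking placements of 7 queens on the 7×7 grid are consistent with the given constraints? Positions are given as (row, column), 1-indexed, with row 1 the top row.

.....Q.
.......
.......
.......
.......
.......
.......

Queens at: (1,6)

7

Branch on row 2: col 1 → 1; col 2 → 1; col 3 → 3; col 4 → 2.
Sum: 1 + 1 + 3 + 2 = 7.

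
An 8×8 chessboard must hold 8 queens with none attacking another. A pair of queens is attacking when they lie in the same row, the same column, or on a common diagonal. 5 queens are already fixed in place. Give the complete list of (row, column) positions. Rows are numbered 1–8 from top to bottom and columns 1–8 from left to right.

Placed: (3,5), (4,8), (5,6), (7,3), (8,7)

(1,4) (2,2) (3,5) (4,8) (5,6) (6,1) (7,3) (8,7)

Row 1: attacked by (3,5)→{3,5,7}; (4,8)→{5,8}; (5,6)→{2,6}; (7,3)→{3}; (8,7)→{7}. Safe: 1, 4. Place at column 4.
Row 2: attacked by (1,4)→{3,4,5}; (3,5)→{4,5,6}; (4,8)→{6,8}; (5,6)→{3,6}; (7,3)→{3,8}; (8,7)→{1,7}. Safe: 2. Place at column 2.
Row 6: attacked by (1,4)→{4}; (2,2)→{2,6}; (3,5)→{2,5,8}; (4,8)→{6,8}; (5,6)→{5,6,7}; (7,3)→{2,3,4}; (8,7)→{5,7}. Safe: 1. Place at column 1.
Columns [4, 2, 5, 8, 6, 1, 3, 7], r−c [-3, 0, -2, -4, -1, 5, 4, 1], r+c [5, 4, 8, 12, 11, 7, 10, 15] are all distinct, so no two queens attack.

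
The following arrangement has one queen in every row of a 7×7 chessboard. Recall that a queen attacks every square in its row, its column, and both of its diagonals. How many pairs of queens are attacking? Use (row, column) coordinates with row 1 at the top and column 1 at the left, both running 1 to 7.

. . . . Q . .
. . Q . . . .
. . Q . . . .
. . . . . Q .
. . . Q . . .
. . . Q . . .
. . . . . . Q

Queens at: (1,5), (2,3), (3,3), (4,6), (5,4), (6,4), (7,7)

Same column: (2,3)–(3,3) (column 3); (5,4)–(6,4) (column 4).
Same diagonal: (1,5)–(3,3) (|1−3| = |5−3| = 2); (3,3)–(7,7) (|3−7| = |3−7| = 4); (4,6)–(6,4) (|4−6| = |6−4| = 2).
Total attacking pairs: 5.

5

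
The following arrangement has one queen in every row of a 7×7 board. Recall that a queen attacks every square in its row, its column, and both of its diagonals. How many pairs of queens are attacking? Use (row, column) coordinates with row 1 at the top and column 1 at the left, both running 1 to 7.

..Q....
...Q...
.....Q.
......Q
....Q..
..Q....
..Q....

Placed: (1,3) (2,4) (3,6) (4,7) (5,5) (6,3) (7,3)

Same column: (1,3)–(6,3) (column 3); (1,3)–(7,3) (column 3); (6,3)–(7,3) (column 3).
Same diagonal: (1,3)–(2,4) (|1−2| = |3−4| = 1); (3,6)–(4,7) (|3−4| = |6−7| = 1); (3,6)–(6,3) (|3−6| = |6−3| = 3); (5,5)–(7,3) (|5−7| = |5−3| = 2).
Total attacking pairs: 7.

7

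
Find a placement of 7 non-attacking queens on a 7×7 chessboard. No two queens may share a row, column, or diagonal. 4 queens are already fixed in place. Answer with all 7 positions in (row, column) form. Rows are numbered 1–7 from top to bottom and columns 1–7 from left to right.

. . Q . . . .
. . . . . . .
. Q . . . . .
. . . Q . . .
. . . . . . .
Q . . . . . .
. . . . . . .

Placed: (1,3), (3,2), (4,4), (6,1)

Row 2: attacked by (1,3)→{2,3,4}; (3,2)→{1,2,3}; (4,4)→{2,4,6}; (6,1)→{1,5}. Safe: 7. Place at column 7.
Row 5: attacked by (1,3)→{3,7}; (2,7)→{4,7}; (3,2)→{2,4}; (4,4)→{3,4,5}; (6,1)→{1,2}. Safe: 6. Place at column 6.
Row 7: attacked by (1,3)→{3}; (2,7)→{2,7}; (3,2)→{2,6}; (4,4)→{1,4,7}; (5,6)→{4,6}; (6,1)→{1,2}. Safe: 5. Place at column 5.
Columns [3, 7, 2, 4, 6, 1, 5], r−c [-2, -5, 1, 0, -1, 5, 2], r+c [4, 9, 5, 8, 11, 7, 12] are all distinct, so no two queens attack.

(1,3) (2,7) (3,2) (4,4) (5,6) (6,1) (7,5)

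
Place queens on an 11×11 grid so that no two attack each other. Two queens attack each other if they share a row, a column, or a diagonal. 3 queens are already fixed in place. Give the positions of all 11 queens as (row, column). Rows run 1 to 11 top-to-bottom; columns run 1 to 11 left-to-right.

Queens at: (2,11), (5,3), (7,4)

(1,8) (2,11) (3,2) (4,10) (5,3) (6,6) (7,4) (8,9) (9,1) (10,5) (11,7)

Row 1: attacked by (2,11)→{10,11}; (5,3)→{3,7}; (7,4)→{4,10}. Safe: 1, 2, 5, 6, 8, 9. Place at column 8.
Row 3: attacked by (1,8)→{6,8,10}; (2,11)→{10,11}; (5,3)→{1,3,5}; (7,4)→{4,8}. Safe: 2, 7, 9. Place at column 2.
Row 4: attacked by (1,8)→{5,8,11}; (2,11)→{9,11}; (3,2)→{1,2,3}; (5,3)→{2,3,4}; (7,4)→{1,4,7}. Safe: 6, 10. Place at column 10.
Row 6: attacked by (1,8)→{3,8}; (2,11)→{7,11}; (3,2)→{2,5}; (4,10)→{8,10}; (5,3)→{2,3,4}; (7,4)→{3,4,5}. Safe: 1, 6, 9. Place at column 6.
Row 8: attacked by (1,8)→{1,8}; (2,11)→{5,11}; (3,2)→{2,7}; (4,10)→{6,10}; (5,3)→{3,6}; (6,6)→{4,6,8}; (7,4)→{3,4,5}. Safe: 9. Place at column 9.
Row 9: attacked by (1,8)→{8}; (2,11)→{4,11}; (3,2)→{2,8}; (4,10)→{5,10}; (5,3)→{3,7}; (6,6)→{3,6,9}; (7,4)→{2,4,6}; (8,9)→{8,9,10}. Safe: 1. Place at column 1.
Row 10: attacked by (1,8)→{8}; (2,11)→{3,11}; (3,2)→{2,9}; (4,10)→{4,10}; (5,3)→{3,8}; (6,6)→{2,6,10}; (7,4)→{1,4,7}; (8,9)→{7,9,11}; (9,1)→{1,2}. Safe: 5. Place at column 5.
Row 11: attacked by (1,8)→{8}; (2,11)→{2,11}; (3,2)→{2,10}; (4,10)→{3,10}; (5,3)→{3,9}; (6,6)→{1,6,11}; (7,4)→{4,8}; (8,9)→{6,9}; (9,1)→{1,3}; (10,5)→{4,5,6}. Safe: 7. Place at column 7.
Columns [8, 11, 2, 10, 3, 6, 4, 9, 1, 5, 7], r−c [-7, -9, 1, -6, 2, 0, 3, -1, 8, 5, 4], r+c [9, 13, 5, 14, 8, 12, 11, 17, 10, 15, 18] are all distinct, so no two queens attack.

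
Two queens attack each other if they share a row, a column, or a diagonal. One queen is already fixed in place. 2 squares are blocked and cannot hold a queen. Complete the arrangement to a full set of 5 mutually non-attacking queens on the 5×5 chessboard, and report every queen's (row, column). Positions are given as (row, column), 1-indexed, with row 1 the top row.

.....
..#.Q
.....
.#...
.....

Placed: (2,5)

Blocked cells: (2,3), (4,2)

Row 1: attacked by (2,5)→{4,5}. Safe: 1, 2, 3. Place at column 3.
Row 3: attacked by (1,3)→{1,3,5}; (2,5)→{4,5}. Safe: 2. Place at column 2.
Row 4: attacked by (1,3)→{3}; (2,5)→{3,5}; (3,2)→{1,2,3}. Blocked: 2. Safe: 4. Place at column 4.
Row 5: attacked by (1,3)→{3}; (2,5)→{2,5}; (3,2)→{2,4}; (4,4)→{3,4,5}. Safe: 1. Place at column 1.
Columns [3, 5, 2, 4, 1], r−c [-2, -3, 1, 0, 4], r+c [4, 7, 5, 8, 6] are all distinct, so no two queens attack.

(1,3) (2,5) (3,2) (4,4) (5,1)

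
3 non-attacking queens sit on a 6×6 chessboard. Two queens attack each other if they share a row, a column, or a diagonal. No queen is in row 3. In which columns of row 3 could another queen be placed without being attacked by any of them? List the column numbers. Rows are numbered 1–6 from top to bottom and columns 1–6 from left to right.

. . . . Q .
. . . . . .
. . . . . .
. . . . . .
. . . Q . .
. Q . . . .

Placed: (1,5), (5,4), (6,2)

columns 1

(1,5) attacks row 3 at column 5 and diagonals 3.
(5,4) attacks row 3 at column 4 and diagonals 2, 6.
(6,2) attacks row 3 at column 2 and diagonals 5.
Attacked columns: {2, 3, 4, 5, 6}. Safe: {1}.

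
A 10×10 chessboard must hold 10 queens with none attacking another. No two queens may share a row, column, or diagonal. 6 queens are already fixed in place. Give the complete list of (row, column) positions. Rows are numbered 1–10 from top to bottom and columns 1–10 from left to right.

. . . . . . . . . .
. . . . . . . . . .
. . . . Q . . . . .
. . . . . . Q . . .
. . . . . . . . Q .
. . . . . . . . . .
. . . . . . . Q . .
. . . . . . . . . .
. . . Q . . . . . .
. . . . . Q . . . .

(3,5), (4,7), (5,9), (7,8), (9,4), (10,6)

(1,1) (2,10) (3,5) (4,7) (5,9) (6,3) (7,8) (8,2) (9,4) (10,6)

Row 1: attacked by (3,5)→{3,5,7}; (4,7)→{4,7,10}; (5,9)→{5,9}; (7,8)→{2,8}; (9,4)→{4}; (10,6)→{6}. Safe: 1. Place at column 1.
Row 2: attacked by (1,1)→{1,2}; (3,5)→{4,5,6}; (4,7)→{5,7,9}; (5,9)→{6,9}; (7,8)→{3,8}; (9,4)→{4}; (10,6)→{6}. Safe: 10. Place at column 10.
Row 6: attacked by (1,1)→{1,6}; (2,10)→{6,10}; (3,5)→{2,5,8}; (4,7)→{5,7,9}; (5,9)→{8,9,10}; (7,8)→{7,8,9}; (9,4)→{1,4,7}; (10,6)→{2,6,10}. Safe: 3. Place at column 3.
Row 8: attacked by (1,1)→{1,8}; (2,10)→{4,10}; (3,5)→{5,10}; (4,7)→{3,7}; (5,9)→{6,9}; (6,3)→{1,3,5}; (7,8)→{7,8,9}; (9,4)→{3,4,5}; (10,6)→{4,6,8}. Safe: 2. Place at column 2.
Columns [1, 10, 5, 7, 9, 3, 8, 2, 4, 6], r−c [0, -8, -2, -3, -4, 3, -1, 6, 5, 4], r+c [2, 12, 8, 11, 14, 9, 15, 10, 13, 16] are all distinct, so no two queens attack.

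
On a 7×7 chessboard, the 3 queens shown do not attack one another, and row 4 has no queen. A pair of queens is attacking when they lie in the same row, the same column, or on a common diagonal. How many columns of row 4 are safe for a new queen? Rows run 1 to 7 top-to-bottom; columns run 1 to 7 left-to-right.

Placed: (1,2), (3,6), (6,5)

2

(1,2) attacks row 4 at column 2 and diagonals 5.
(3,6) attacks row 4 at column 6 and diagonals 5, 7.
(6,5) attacks row 4 at column 5 and diagonals 3, 7.
Attacked columns: {2, 3, 5, 6, 7}. Safe: {1, 4}.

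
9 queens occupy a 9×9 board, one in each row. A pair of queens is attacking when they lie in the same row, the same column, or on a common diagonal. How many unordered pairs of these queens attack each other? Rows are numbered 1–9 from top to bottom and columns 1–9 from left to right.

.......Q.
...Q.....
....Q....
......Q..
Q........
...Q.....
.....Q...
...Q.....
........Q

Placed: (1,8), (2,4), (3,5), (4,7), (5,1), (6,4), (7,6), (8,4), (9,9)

6

Same column: (2,4)–(6,4) (column 4); (2,4)–(8,4) (column 4); (6,4)–(8,4) (column 4).
Same diagonal: (2,4)–(3,5) (|2−3| = |4−5| = 1); (2,4)–(5,1) (|2−5| = |4−1| = 3); (5,1)–(8,4) (|5−8| = |1−4| = 3).
Total attacking pairs: 6.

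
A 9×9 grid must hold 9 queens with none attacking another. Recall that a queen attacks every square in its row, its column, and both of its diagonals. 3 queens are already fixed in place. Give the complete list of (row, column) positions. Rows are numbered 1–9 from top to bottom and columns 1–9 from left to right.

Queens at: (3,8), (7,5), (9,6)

Row 1: attacked by (3,8)→{6,8}; (7,5)→{5}; (9,6)→{6}. Safe: 1, 2, 3, 4, 7, 9. Place at column 3.
Row 2: attacked by (1,3)→{2,3,4}; (3,8)→{7,8,9}; (7,5)→{5}; (9,6)→{6}. Safe: 1. Place at column 1.
Row 4: attacked by (1,3)→{3,6}; (2,1)→{1,3}; (3,8)→{7,8,9}; (7,5)→{2,5,8}; (9,6)→{1,6}. Safe: 4. Place at column 4.
Row 5: attacked by (1,3)→{3,7}; (2,1)→{1,4}; (3,8)→{6,8}; (4,4)→{3,4,5}; (7,5)→{3,5,7}; (9,6)→{2,6}. Safe: 9. Place at column 9.
Row 6: attacked by (1,3)→{3,8}; (2,1)→{1,5}; (3,8)→{5,8}; (4,4)→{2,4,6}; (5,9)→{8,9}; (7,5)→{4,5,6}; (9,6)→{3,6,9}. Safe: 7. Place at column 7.
Row 8: attacked by (1,3)→{3}; (2,1)→{1,7}; (3,8)→{3,8}; (4,4)→{4,8}; (5,9)→{6,9}; (6,7)→{5,7,9}; (7,5)→{4,5,6}; (9,6)→{5,6,7}. Safe: 2. Place at column 2.
Columns [3, 1, 8, 4, 9, 7, 5, 2, 6], r−c [-2, 1, -5, 0, -4, -1, 2, 6, 3], r+c [4, 3, 11, 8, 14, 13, 12, 10, 15] are all distinct, so no two queens attack.

(1,3) (2,1) (3,8) (4,4) (5,9) (6,7) (7,5) (8,2) (9,6)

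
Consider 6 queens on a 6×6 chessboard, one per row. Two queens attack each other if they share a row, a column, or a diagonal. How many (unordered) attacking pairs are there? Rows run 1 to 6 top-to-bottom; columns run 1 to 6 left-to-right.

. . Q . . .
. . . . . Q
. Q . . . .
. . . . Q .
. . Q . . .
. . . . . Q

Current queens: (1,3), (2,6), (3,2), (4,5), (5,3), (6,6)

Same column: (1,3)–(5,3) (column 3); (2,6)–(6,6) (column 6).
Same diagonal: (2,6)–(5,3) (|2−5| = |6−3| = 3).
Total attacking pairs: 3.

3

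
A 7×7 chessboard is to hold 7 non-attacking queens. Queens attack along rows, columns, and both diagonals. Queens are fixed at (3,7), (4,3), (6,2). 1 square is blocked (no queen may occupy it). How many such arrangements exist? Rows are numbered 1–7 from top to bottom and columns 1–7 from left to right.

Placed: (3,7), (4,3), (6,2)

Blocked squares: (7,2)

Branch on row 1: col 1 → 1; col 4 → 0.
Sum: 1 + 0 = 1.

1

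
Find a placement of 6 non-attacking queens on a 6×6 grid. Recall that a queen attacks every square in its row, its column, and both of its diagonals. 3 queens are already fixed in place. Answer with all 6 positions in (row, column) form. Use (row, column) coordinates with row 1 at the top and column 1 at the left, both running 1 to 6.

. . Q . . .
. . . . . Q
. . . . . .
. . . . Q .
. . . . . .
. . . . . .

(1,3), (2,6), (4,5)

(1,3) (2,6) (3,2) (4,5) (5,1) (6,4)

Row 3: attacked by (1,3)→{1,3,5}; (2,6)→{5,6}; (4,5)→{4,5,6}. Safe: 2. Place at column 2.
Row 5: attacked by (1,3)→{3}; (2,6)→{3,6}; (3,2)→{2,4}; (4,5)→{4,5,6}. Safe: 1. Place at column 1.
Row 6: attacked by (1,3)→{3}; (2,6)→{2,6}; (3,2)→{2,5}; (4,5)→{3,5}; (5,1)→{1,2}. Safe: 4. Place at column 4.
Columns [3, 6, 2, 5, 1, 4], r−c [-2, -4, 1, -1, 4, 2], r+c [4, 8, 5, 9, 6, 10] are all distinct, so no two queens attack.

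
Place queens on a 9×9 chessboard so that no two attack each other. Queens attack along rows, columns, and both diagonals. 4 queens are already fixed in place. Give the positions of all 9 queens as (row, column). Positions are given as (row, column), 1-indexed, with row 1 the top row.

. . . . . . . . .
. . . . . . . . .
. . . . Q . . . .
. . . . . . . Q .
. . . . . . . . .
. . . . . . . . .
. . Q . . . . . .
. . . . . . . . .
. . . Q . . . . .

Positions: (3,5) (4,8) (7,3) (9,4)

(1,1) (2,7) (3,5) (4,8) (5,2) (6,9) (7,3) (8,6) (9,4)

Row 1: attacked by (3,5)→{3,5,7}; (4,8)→{5,8}; (7,3)→{3,9}; (9,4)→{4}. Safe: 1, 2, 6. Place at column 1.
Row 2: attacked by (1,1)→{1,2}; (3,5)→{4,5,6}; (4,8)→{6,8}; (7,3)→{3,8}; (9,4)→{4}. Safe: 7, 9. Place at column 7.
Row 5: attacked by (1,1)→{1,5}; (2,7)→{4,7}; (3,5)→{3,5,7}; (4,8)→{7,8,9}; (7,3)→{1,3,5}; (9,4)→{4,8}. Safe: 2, 6. Place at column 2.
Row 6: attacked by (1,1)→{1,6}; (2,7)→{3,7}; (3,5)→{2,5,8}; (4,8)→{6,8}; (5,2)→{1,2,3}; (7,3)→{2,3,4}; (9,4)→{1,4,7}. Safe: 9. Place at column 9.
Row 8: attacked by (1,1)→{1,8}; (2,7)→{1,7}; (3,5)→{5}; (4,8)→{4,8}; (5,2)→{2,5}; (6,9)→{7,9}; (7,3)→{2,3,4}; (9,4)→{3,4,5}. Safe: 6. Place at column 6.
Columns [1, 7, 5, 8, 2, 9, 3, 6, 4], r−c [0, -5, -2, -4, 3, -3, 4, 2, 5], r+c [2, 9, 8, 12, 7, 15, 10, 14, 13] are all distinct, so no two queens attack.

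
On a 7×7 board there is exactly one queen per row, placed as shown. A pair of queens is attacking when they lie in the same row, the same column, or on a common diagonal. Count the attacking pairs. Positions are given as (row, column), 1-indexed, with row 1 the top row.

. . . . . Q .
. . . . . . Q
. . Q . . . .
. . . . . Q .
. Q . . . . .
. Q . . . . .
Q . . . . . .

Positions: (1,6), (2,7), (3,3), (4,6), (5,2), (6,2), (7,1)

Same column: (1,6)–(4,6) (column 6); (5,2)–(6,2) (column 2).
Same diagonal: (1,6)–(2,7) (|1−2| = |6−7| = 1); (1,6)–(5,2) (|1−5| = |6−2| = 4); (6,2)–(7,1) (|6−7| = |2−1| = 1).
Total attacking pairs: 5.

5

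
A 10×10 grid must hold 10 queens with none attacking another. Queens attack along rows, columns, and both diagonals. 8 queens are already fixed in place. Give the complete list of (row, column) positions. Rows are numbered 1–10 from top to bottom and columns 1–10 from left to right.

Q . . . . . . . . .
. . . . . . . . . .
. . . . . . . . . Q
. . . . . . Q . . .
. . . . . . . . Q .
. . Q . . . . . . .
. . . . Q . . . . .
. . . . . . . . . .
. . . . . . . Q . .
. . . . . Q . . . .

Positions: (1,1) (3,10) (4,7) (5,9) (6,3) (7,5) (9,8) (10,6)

Row 2: attacked by (1,1)→{1,2}; (3,10)→{9,10}; (4,7)→{5,7,9}; (5,9)→{6,9}; (6,3)→{3,7}; (7,5)→{5,10}; (9,8)→{1,8}; (10,6)→{6}. Safe: 4. Place at column 4.
Row 8: attacked by (1,1)→{1,8}; (2,4)→{4,10}; (3,10)→{5,10}; (4,7)→{3,7}; (5,9)→{6,9}; (6,3)→{1,3,5}; (7,5)→{4,5,6}; (9,8)→{7,8,9}; (10,6)→{4,6,8}. Safe: 2. Place at column 2.
Columns [1, 4, 10, 7, 9, 3, 5, 2, 8, 6], r−c [0, -2, -7, -3, -4, 3, 2, 6, 1, 4], r+c [2, 6, 13, 11, 14, 9, 12, 10, 17, 16] are all distinct, so no two queens attack.

(1,1) (2,4) (3,10) (4,7) (5,9) (6,3) (7,5) (8,2) (9,8) (10,6)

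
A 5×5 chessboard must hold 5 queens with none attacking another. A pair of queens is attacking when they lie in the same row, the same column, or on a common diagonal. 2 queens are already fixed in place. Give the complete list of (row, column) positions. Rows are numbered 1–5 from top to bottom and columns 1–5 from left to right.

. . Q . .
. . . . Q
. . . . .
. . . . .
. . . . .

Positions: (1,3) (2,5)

Row 3: attacked by (1,3)→{1,3,5}; (2,5)→{4,5}. Safe: 2. Place at column 2.
Row 4: attacked by (1,3)→{3}; (2,5)→{3,5}; (3,2)→{1,2,3}. Safe: 4. Place at column 4.
Row 5: attacked by (1,3)→{3}; (2,5)→{2,5}; (3,2)→{2,4}; (4,4)→{3,4,5}. Safe: 1. Place at column 1.
Columns [3, 5, 2, 4, 1], r−c [-2, -3, 1, 0, 4], r+c [4, 7, 5, 8, 6] are all distinct, so no two queens attack.

(1,3) (2,5) (3,2) (4,4) (5,1)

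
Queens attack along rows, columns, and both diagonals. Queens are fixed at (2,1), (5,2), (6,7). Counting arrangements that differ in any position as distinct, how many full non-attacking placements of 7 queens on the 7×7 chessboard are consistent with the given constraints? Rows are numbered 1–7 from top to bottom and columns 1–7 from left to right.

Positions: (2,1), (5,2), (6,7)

3

Branch on row 1: col 3 → 1; col 4 → 1; col 5 → 1.
Sum: 1 + 1 + 1 = 3.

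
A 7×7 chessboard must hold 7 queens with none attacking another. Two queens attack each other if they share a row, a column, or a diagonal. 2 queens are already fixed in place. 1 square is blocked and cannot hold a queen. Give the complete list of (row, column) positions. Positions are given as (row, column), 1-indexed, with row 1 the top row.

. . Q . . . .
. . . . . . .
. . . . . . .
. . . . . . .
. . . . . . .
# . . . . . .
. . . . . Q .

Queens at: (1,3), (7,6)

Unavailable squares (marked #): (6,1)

Row 2: attacked by (1,3)→{2,3,4}; (7,6)→{1,6}. Safe: 5, 7. Place at column 7.
Row 3: attacked by (1,3)→{1,3,5}; (2,7)→{6,7}; (7,6)→{2,6}. Safe: 4. Place at column 4.
Row 4: attacked by (1,3)→{3,6}; (2,7)→{5,7}; (3,4)→{3,4,5}; (7,6)→{3,6}. Safe: 1, 2. Place at column 1.
Row 5: attacked by (1,3)→{3,7}; (2,7)→{4,7}; (3,4)→{2,4,6}; (4,1)→{1,2}; (7,6)→{4,6}. Safe: 5. Place at column 5.
Row 6: attacked by (1,3)→{3}; (2,7)→{3,7}; (3,4)→{1,4,7}; (4,1)→{1,3}; (5,5)→{4,5,6}; (7,6)→{5,6,7}. Blocked: 1. Safe: 2. Place at column 2.
Columns [3, 7, 4, 1, 5, 2, 6], r−c [-2, -5, -1, 3, 0, 4, 1], r+c [4, 9, 7, 5, 10, 8, 13] are all distinct, so no two queens attack.

(1,3) (2,7) (3,4) (4,1) (5,5) (6,2) (7,6)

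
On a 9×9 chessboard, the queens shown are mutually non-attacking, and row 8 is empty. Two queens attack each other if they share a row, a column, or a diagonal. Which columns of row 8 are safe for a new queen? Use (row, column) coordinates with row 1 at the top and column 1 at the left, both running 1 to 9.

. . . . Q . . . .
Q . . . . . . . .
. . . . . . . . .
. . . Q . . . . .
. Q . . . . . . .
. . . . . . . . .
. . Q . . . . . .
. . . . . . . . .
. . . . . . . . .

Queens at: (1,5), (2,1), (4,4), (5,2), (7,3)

(1,5) attacks row 8 at column 5.
(2,1) attacks row 8 at column 1 and diagonals 7.
(4,4) attacks row 8 at column 4 and diagonals 8.
(5,2) attacks row 8 at column 2 and diagonals 5.
(7,3) attacks row 8 at column 3 and diagonals 2, 4.
Attacked columns: {1, 2, 3, 4, 5, 7, 8}. Safe: {6, 9}.

columns 6, 9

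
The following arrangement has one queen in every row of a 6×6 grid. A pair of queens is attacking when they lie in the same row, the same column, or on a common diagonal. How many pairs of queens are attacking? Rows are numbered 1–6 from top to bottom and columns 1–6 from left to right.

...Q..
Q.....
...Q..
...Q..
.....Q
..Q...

4

Same column: (1,4)–(3,4) (column 4); (1,4)–(4,4) (column 4); (3,4)–(4,4) (column 4).
Same diagonal: (3,4)–(5,6) (|3−5| = |4−6| = 2).
Total attacking pairs: 4.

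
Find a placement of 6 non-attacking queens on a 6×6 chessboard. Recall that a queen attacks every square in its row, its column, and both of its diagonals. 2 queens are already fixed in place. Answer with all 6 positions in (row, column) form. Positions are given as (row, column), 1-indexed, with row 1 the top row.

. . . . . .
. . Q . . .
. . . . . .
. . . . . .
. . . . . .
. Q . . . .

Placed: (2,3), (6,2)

(1,5) (2,3) (3,1) (4,6) (5,4) (6,2)

Row 1: attacked by (2,3)→{2,3,4}; (6,2)→{2}. Safe: 1, 5, 6. Place at column 5.
Row 3: attacked by (1,5)→{3,5}; (2,3)→{2,3,4}; (6,2)→{2,5}. Safe: 1, 6. Place at column 1.
Row 4: attacked by (1,5)→{2,5}; (2,3)→{1,3,5}; (3,1)→{1,2}; (6,2)→{2,4}. Safe: 6. Place at column 6.
Row 5: attacked by (1,5)→{1,5}; (2,3)→{3,6}; (3,1)→{1,3}; (4,6)→{5,6}; (6,2)→{1,2,3}. Safe: 4. Place at column 4.
Columns [5, 3, 1, 6, 4, 2], r−c [-4, -1, 2, -2, 1, 4], r+c [6, 5, 4, 10, 9, 8] are all distinct, so no two queens attack.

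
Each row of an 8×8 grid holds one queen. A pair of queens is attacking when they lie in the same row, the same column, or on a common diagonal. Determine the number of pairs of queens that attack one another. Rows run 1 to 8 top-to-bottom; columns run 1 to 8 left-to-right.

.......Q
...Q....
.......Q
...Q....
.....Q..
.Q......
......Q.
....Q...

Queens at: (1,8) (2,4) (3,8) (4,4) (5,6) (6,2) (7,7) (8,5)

Same column: (1,8)–(3,8) (column 8); (2,4)–(4,4) (column 4).
Same diagonal: (3,8)–(5,6) (|3−5| = |8−6| = 2); (4,4)–(6,2) (|4−6| = |4−2| = 2); (4,4)–(7,7) (|4−7| = |4−7| = 3).
Total attacking pairs: 5.

5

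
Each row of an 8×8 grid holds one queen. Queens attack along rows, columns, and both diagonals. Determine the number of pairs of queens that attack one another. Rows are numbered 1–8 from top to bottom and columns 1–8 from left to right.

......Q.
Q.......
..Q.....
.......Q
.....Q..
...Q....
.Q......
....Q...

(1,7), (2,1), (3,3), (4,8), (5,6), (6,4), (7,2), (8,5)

All columns are distinct and no two queens satisfy |Δrow| = |Δcol|, so no pair attacks.

0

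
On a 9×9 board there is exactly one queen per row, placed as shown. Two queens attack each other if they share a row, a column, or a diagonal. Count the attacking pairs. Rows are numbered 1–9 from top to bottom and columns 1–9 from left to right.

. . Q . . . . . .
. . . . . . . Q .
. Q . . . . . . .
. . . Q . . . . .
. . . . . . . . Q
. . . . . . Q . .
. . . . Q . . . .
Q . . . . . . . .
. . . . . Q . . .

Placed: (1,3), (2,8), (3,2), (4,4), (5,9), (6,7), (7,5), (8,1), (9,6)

0

All columns are distinct and no two queens satisfy |Δrow| = |Δcol|, so no pair attacks.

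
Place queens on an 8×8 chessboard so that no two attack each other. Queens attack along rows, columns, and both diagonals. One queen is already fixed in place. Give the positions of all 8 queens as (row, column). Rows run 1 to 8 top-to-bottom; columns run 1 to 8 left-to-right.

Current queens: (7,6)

Row 1: attacked by (7,6)→{6}. Safe: 1, 2, 3, 4, 5, 7, 8. Place at column 4.
Row 2: attacked by (1,4)→{3,4,5}; (7,6)→{1,6}. Safe: 2, 7, 8. Place at column 8.
Row 3: attacked by (1,4)→{2,4,6}; (2,8)→{7,8}; (7,6)→{2,6}. Safe: 1, 3, 5. Place at column 1.
Row 4: attacked by (1,4)→{1,4,7}; (2,8)→{6,8}; (3,1)→{1,2}; (7,6)→{3,6}. Safe: 5. Place at column 5.
Row 5: attacked by (1,4)→{4,8}; (2,8)→{5,8}; (3,1)→{1,3}; (4,5)→{4,5,6}; (7,6)→{4,6,8}. Safe: 2, 7. Place at column 7.
Row 6: attacked by (1,4)→{4}; (2,8)→{4,8}; (3,1)→{1,4}; (4,5)→{3,5,7}; (5,7)→{6,7,8}; (7,6)→{5,6,7}. Safe: 2. Place at column 2.
Row 8: attacked by (1,4)→{4}; (2,8)→{2,8}; (3,1)→{1,6}; (4,5)→{1,5}; (5,7)→{4,7}; (6,2)→{2,4}; (7,6)→{5,6,7}. Safe: 3. Place at column 3.
Columns [4, 8, 1, 5, 7, 2, 6, 3], r−c [-3, -6, 2, -1, -2, 4, 1, 5], r+c [5, 10, 4, 9, 12, 8, 13, 11] are all distinct, so no two queens attack.

(1,4) (2,8) (3,1) (4,5) (5,7) (6,2) (7,6) (8,3)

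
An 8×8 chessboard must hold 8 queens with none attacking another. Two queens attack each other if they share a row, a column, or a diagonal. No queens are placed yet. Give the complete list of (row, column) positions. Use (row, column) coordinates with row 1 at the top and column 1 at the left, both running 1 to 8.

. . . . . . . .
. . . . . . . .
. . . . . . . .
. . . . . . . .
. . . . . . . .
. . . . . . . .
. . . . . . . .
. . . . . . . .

Row 1: Safe: 1, 2, 3, 4, 5, 6, 7, 8. Place at column 6.
Row 2: attacked by (1,6)→{5,6,7}. Safe: 1, 2, 3, 4, 8. Place at column 1.
Row 3: attacked by (1,6)→{4,6,8}; (2,1)→{1,2}. Safe: 3, 5, 7. Place at column 5.
Row 4: attacked by (1,6)→{3,6}; (2,1)→{1,3}; (3,5)→{4,5,6}. Safe: 2, 7, 8. Place at column 2.
Row 5: attacked by (1,6)→{2,6}; (2,1)→{1,4}; (3,5)→{3,5,7}; (4,2)→{1,2,3}. Safe: 8. Place at column 8.
Row 6: attacked by (1,6)→{1,6}; (2,1)→{1,5}; (3,5)→{2,5,8}; (4,2)→{2,4}; (5,8)→{7,8}. Safe: 3. Place at column 3.
Row 7: attacked by (1,6)→{6}; (2,1)→{1,6}; (3,5)→{1,5}; (4,2)→{2,5}; (5,8)→{6,8}; (6,3)→{2,3,4}. Safe: 7. Place at column 7.
Row 8: attacked by (1,6)→{6}; (2,1)→{1,7}; (3,5)→{5}; (4,2)→{2,6}; (5,8)→{5,8}; (6,3)→{1,3,5}; (7,7)→{6,7,8}. Safe: 4. Place at column 4.
Columns [6, 1, 5, 2, 8, 3, 7, 4], r−c [-5, 1, -2, 2, -3, 3, 0, 4], r+c [7, 3, 8, 6, 13, 9, 14, 12] are all distinct, so no two queens attack.

(1,6) (2,1) (3,5) (4,2) (5,8) (6,3) (7,7) (8,4)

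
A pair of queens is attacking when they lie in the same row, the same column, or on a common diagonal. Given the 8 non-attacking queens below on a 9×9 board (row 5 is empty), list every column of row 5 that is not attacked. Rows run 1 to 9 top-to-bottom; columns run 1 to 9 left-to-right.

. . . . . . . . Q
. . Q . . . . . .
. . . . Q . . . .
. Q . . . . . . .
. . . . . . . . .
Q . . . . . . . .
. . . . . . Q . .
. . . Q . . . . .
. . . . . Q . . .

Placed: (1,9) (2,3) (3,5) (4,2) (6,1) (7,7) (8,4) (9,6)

columns 8

(1,9) attacks row 5 at column 9 and diagonals 5.
(2,3) attacks row 5 at column 3 and diagonals 6.
(3,5) attacks row 5 at column 5 and diagonals 3, 7.
(4,2) attacks row 5 at column 2 and diagonals 1, 3.
(6,1) attacks row 5 at column 1 and diagonals 2.
(7,7) attacks row 5 at column 7 and diagonals 5, 9.
(8,4) attacks row 5 at column 4 and diagonals 1, 7.
(9,6) attacks row 5 at column 6 and diagonals 2.
Attacked columns: {1, 2, 3, 4, 5, 6, 7, 9}. Safe: {8}.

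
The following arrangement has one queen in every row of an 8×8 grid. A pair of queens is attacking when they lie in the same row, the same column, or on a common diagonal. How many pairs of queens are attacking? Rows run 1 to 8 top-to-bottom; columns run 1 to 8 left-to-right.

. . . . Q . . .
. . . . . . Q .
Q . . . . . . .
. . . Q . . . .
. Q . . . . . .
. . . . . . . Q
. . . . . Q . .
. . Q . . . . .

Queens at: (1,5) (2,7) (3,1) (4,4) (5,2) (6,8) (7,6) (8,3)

All columns are distinct and no two queens satisfy |Δrow| = |Δcol|, so no pair attacks.

0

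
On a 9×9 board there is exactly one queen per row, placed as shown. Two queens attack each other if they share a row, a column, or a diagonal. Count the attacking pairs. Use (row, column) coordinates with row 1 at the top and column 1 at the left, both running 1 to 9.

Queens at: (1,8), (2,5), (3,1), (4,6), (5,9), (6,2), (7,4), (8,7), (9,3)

All columns are distinct and no two queens satisfy |Δrow| = |Δcol|, so no pair attacks.

0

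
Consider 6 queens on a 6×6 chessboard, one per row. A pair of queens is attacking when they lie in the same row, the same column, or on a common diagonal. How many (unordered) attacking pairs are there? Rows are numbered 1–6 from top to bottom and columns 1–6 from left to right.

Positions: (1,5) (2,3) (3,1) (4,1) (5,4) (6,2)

Same column: (3,1)–(4,1) (column 1).
Same diagonal: (2,3)–(4,1) (|2−4| = |3−1| = 2).
Total attacking pairs: 2.

2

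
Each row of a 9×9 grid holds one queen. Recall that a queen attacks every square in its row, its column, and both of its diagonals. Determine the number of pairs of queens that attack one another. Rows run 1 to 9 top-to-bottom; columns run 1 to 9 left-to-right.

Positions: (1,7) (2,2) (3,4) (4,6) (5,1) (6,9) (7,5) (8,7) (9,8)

Same column: (1,7)–(8,7) (column 7).
Same diagonal: (6,9)–(8,7) (|6−8| = |9−7| = 2); (8,7)–(9,8) (|8−9| = |7−8| = 1).
Total attacking pairs: 3.

3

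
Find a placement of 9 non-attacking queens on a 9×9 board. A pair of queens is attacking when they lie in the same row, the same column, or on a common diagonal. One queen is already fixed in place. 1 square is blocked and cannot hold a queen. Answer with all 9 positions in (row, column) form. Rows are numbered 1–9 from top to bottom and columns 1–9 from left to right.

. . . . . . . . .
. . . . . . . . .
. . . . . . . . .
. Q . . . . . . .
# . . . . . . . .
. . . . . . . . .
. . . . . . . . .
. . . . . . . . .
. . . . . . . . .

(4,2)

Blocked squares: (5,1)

(1,9) (2,3) (3,5) (4,2) (5,8) (6,1) (7,7) (8,4) (9,6)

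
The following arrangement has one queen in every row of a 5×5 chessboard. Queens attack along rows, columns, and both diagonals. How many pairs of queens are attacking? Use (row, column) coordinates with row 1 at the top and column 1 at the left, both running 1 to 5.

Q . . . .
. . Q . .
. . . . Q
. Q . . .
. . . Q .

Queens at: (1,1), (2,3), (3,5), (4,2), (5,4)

0

All columns are distinct and no two queens satisfy |Δrow| = |Δcol|, so no pair attacks.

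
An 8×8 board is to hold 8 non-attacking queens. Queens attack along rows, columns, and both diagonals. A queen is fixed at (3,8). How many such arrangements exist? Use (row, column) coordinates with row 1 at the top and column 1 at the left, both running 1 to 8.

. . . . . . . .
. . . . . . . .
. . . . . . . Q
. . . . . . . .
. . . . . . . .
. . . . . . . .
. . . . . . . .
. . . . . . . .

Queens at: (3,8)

16

Branch on row 1: col 1 → 2; col 2 → 1; col 3 → 4; col 4 → 4; col 5 → 4; col 7 → 1.
Sum: 2 + 1 + 4 + 4 + 4 + 1 = 16.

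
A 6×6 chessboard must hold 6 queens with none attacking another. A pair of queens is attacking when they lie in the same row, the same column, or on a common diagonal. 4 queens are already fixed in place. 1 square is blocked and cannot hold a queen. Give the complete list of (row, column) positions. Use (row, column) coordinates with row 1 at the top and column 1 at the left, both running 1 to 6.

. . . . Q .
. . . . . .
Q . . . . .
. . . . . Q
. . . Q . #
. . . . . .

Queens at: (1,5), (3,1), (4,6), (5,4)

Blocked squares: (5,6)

(1,5) (2,3) (3,1) (4,6) (5,4) (6,2)

Row 2: attacked by (1,5)→{4,5,6}; (3,1)→{1,2}; (4,6)→{4,6}; (5,4)→{1,4}. Safe: 3. Place at column 3.
Row 6: attacked by (1,5)→{5}; (2,3)→{3}; (3,1)→{1,4}; (4,6)→{4,6}; (5,4)→{3,4,5}. Safe: 2. Place at column 2.
Columns [5, 3, 1, 6, 4, 2], r−c [-4, -1, 2, -2, 1, 4], r+c [6, 5, 4, 10, 9, 8] are all distinct, so no two queens attack.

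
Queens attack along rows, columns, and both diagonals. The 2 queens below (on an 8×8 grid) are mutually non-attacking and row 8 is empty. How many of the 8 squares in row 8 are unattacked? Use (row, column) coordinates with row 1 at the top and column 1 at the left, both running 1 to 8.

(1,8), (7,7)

(1,8) attacks row 8 at column 8 and diagonals 1.
(7,7) attacks row 8 at column 7 and diagonals 6, 8.
Attacked columns: {1, 6, 7, 8}. Safe: {2, 3, 4, 5}.

4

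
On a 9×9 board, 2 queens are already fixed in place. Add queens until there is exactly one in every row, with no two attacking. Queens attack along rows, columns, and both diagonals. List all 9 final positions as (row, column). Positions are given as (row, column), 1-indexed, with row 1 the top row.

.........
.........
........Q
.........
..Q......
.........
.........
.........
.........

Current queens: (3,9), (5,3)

(1,2) (2,7) (3,9) (4,6) (5,3) (6,1) (7,4) (8,8) (9,5)

Row 1: attacked by (3,9)→{7,9}; (5,3)→{3,7}. Safe: 1, 2, 4, 5, 6, 8. Place at column 2.
Row 2: attacked by (1,2)→{1,2,3}; (3,9)→{8,9}; (5,3)→{3,6}. Safe: 4, 5, 7. Place at column 7.
Row 4: attacked by (1,2)→{2,5}; (2,7)→{5,7,9}; (3,9)→{8,9}; (5,3)→{2,3,4}. Safe: 1, 6. Place at column 6.
Row 6: attacked by (1,2)→{2,7}; (2,7)→{3,7}; (3,9)→{6,9}; (4,6)→{4,6,8}; (5,3)→{2,3,4}. Safe: 1, 5. Place at column 1.
Row 7: attacked by (1,2)→{2,8}; (2,7)→{2,7}; (3,9)→{5,9}; (4,6)→{3,6,9}; (5,3)→{1,3,5}; (6,1)→{1,2}. Safe: 4. Place at column 4.
Row 8: attacked by (1,2)→{2,9}; (2,7)→{1,7}; (3,9)→{4,9}; (4,6)→{2,6}; (5,3)→{3,6}; (6,1)→{1,3}; (7,4)→{3,4,5}. Safe: 8. Place at column 8.
Row 9: attacked by (1,2)→{2}; (2,7)→{7}; (3,9)→{3,9}; (4,6)→{1,6}; (5,3)→{3,7}; (6,1)→{1,4}; (7,4)→{2,4,6}; (8,8)→{7,8,9}. Safe: 5. Place at column 5.
Columns [2, 7, 9, 6, 3, 1, 4, 8, 5], r−c [-1, -5, -6, -2, 2, 5, 3, 0, 4], r+c [3, 9, 12, 10, 8, 7, 11, 16, 14] are all distinct, so no two queens attack.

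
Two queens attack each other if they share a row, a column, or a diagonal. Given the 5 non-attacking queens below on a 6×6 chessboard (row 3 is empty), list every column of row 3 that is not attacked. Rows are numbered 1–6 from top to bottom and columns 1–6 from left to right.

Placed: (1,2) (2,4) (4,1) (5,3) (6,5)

(1,2) attacks row 3 at column 2 and diagonals 4.
(2,4) attacks row 3 at column 4 and diagonals 3, 5.
(4,1) attacks row 3 at column 1 and diagonals 2.
(5,3) attacks row 3 at column 3 and diagonals 1, 5.
(6,5) attacks row 3 at column 5 and diagonals 2.
Attacked columns: {1, 2, 3, 4, 5}. Safe: {6}.

columns 6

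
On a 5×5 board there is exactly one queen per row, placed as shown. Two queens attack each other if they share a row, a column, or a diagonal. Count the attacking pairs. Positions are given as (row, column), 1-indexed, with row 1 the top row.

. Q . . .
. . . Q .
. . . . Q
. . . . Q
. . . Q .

Same column: (2,4)–(5,4) (column 4); (3,5)–(4,5) (column 5).
Same diagonal: (1,2)–(4,5) (|1−4| = |2−5| = 3); (2,4)–(3,5) (|2−3| = |4−5| = 1); (4,5)–(5,4) (|4−5| = |5−4| = 1).
Total attacking pairs: 5.

5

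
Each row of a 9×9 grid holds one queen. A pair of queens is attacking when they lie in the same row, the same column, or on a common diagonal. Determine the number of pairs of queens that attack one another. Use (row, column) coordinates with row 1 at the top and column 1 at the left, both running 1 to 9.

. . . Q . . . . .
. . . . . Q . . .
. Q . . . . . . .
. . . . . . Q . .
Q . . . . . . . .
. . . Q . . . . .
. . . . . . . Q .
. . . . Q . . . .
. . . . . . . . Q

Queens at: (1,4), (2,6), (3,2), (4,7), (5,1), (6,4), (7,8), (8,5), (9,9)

Same column: (1,4)–(6,4) (column 4).
Same diagonal: (1,4)–(3,2) (|1−3| = |4−2| = 2); (1,4)–(4,7) (|1−4| = |4−7| = 3).
Total attacking pairs: 3.

3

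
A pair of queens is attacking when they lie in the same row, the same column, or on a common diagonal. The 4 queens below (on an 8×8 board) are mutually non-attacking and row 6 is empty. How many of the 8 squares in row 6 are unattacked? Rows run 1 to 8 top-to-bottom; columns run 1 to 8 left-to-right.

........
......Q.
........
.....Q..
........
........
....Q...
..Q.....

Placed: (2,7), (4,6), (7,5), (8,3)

1

(2,7) attacks row 6 at column 7 and diagonals 3.
(4,6) attacks row 6 at column 6 and diagonals 4, 8.
(7,5) attacks row 6 at column 5 and diagonals 4, 6.
(8,3) attacks row 6 at column 3 and diagonals 1, 5.
Attacked columns: {1, 3, 4, 5, 6, 7, 8}. Safe: {2}.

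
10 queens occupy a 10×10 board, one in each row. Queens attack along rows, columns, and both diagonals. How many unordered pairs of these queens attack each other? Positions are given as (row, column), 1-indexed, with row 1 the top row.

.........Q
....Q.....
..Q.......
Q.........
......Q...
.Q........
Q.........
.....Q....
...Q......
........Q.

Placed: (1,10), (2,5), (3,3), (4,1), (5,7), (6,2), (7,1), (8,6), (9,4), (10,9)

2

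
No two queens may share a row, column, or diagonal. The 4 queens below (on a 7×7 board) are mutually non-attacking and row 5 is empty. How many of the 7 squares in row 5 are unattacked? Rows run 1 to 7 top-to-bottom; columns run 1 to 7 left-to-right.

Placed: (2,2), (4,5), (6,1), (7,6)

(2,2) attacks row 5 at column 2 and diagonals 5.
(4,5) attacks row 5 at column 5 and diagonals 4, 6.
(6,1) attacks row 5 at column 1 and diagonals 2.
(7,6) attacks row 5 at column 6 and diagonals 4.
Attacked columns: {1, 2, 4, 5, 6}. Safe: {3, 7}.

2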